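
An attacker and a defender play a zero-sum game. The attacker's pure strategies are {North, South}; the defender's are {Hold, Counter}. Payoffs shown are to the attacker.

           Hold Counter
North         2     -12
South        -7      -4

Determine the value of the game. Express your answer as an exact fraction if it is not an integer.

Row minima: North → -12, South → -7; maximin = -7.
Column maxima: Hold → 2, Counter → -4; minimax = -4.
-7 ≠ -4, so there is no saddle point; optimal play is mixed.
Let the attacker play North with probability p. Expected payoff against Hold: 2p + (-7)(1−p) = 9p − 7; against Counter: (-12)p + (-4)(1−p) = −8p − 4.
Setting these equal: 9p − 7 = −8p − 4 ⇒ 17p = 3 ⇒ p = 3/17, and the value is (9)·(3/17) − 7 = -92/17.
For the defender: with q = P(Hold), equating North's and South's payoffs gives 14q − 12 = −3q − 4 ⇒ q = 8/17.

-92/17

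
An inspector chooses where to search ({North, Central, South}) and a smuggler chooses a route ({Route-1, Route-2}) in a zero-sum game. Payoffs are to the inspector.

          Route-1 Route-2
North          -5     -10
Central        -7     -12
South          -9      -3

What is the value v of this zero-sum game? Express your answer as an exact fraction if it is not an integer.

-75/11

Row minima: North → -10, Central → -12, South → -9; maximin = -9.
Column maxima: Route-1 → -5, Route-2 → -3; minimax = -5.
-9 ≠ -5, so there is no saddle point; optimal play is mixed.
Central is strictly dominated by North, so the inspector never plays it.
On the remaining 2×2 (North, South vs Route-1, Route-2):
Let the inspector play North with probability p. Expected payoff against Route-1: (-5)p + (-9)(1−p) = 4p − 9; against Route-2: (-10)p + (-3)(1−p) = −7p − 3.
Setting these equal: 4p − 9 = −7p − 3 ⇒ 11p = 6 ⇒ p = 6/11, and the value is (4)·(6/11) − 9 = -75/11.
For the smuggler: with q = P(Route-1), equating North's and South's payoffs gives 5q − 10 = −6q − 3 ⇒ q = 7/11.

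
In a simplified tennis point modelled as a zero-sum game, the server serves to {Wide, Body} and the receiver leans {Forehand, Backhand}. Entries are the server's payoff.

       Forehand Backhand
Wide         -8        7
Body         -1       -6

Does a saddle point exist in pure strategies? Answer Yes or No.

Row minima: Wide → -8, Body → -6; maximin = -6.
Column maxima: Forehand → -1, Backhand → 7; minimax = -1.
-6 ≠ -1, so no pure-strategy equilibrium exists.

No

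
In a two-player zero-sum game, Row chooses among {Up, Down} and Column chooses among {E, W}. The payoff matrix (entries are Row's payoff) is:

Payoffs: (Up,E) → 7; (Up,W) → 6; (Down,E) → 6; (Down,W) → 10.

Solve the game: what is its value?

Row minima: Up → 6, Down → 6; maximin = 6.
Column maxima: E → 7, W → 10; minimax = 7.
6 ≠ 7, so there is no saddle point; optimal play is mixed.
Let Row play Up with probability p. Expected payoff against E: 7p + 6(1−p) = p + 6; against W: 6p + 10(1−p) = −4p + 10.
Setting these equal: p + 6 = −4p + 10 ⇒ 5p = 4 ⇒ p = 4/5, and the value is (1)·(4/5) + 6 = 34/5.
For Column: with q = P(E), equating Up's and Down's payoffs gives q + 6 = −4q + 10 ⇒ q = 4/5.

34/5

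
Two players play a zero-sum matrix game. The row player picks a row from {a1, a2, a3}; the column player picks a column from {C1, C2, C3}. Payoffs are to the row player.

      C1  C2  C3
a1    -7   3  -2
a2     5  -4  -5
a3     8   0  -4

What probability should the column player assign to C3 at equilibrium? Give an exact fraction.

15/17

Row minima: a1 → -7, a2 → -5, a3 → -4; maximin = -4.
Column maxima: C1 → 8, C2 → 3, C3 → -2; minimax = -2.
-4 ≠ -2, so there is no saddle point; optimal play is mixed.
a2 is strictly dominated by a3, so the row player never plays it.
C2 is strictly dominated by C3 (it gives the row player strictly more in every row), so the column player never plays it.
On the remaining 2×2 (a1, a3 vs C1, C3):
Let the row player play a1 with probability p. Expected payoff against C1: (-7)p + 8(1−p) = −15p + 8; against C3: (-2)p + (-4)(1−p) = 2p − 4.
Setting these equal: −15p + 8 = 2p − 4 ⇒ −17p = -12 ⇒ p = 12/17, and the value is (-15)·(12/17) + 8 = -44/17.
For the column player: with q = P(C1), equating a1's and a3's payoffs gives −5q − 2 = 12q − 4 ⇒ q = 2/17.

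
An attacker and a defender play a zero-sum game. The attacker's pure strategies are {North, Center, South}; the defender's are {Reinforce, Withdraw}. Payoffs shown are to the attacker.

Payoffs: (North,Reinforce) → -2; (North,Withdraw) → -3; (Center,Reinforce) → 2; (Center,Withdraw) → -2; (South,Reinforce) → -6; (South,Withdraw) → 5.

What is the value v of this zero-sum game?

Row minima: North → -3, Center → -2, South → -6; maximin = -2.
Column maxima: Reinforce → 2, Withdraw → 5; minimax = 2.
-2 ≠ 2, so there is no saddle point; optimal play is mixed.
North is strictly dominated by Center, so the attacker never plays it.
On the remaining 2×2 (Center, South vs Reinforce, Withdraw):
Let the attacker play Center with probability p. Expected payoff against Reinforce: 2p + (-6)(1−p) = 8p − 6; against Withdraw: (-2)p + 5(1−p) = −7p + 5.
Setting these equal: 8p − 6 = −7p + 5 ⇒ 15p = 11 ⇒ p = 11/15, and the value is (8)·(11/15) − 6 = -2/15.
For the defender: with q = P(Reinforce), equating Center's and South's payoffs gives 4q − 2 = −11q + 5 ⇒ q = 7/15.

-2/15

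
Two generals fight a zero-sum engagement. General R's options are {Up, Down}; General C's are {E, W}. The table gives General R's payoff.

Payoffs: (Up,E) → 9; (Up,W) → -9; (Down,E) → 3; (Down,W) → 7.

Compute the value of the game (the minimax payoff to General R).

Row minima: Up → -9, Down → 3; maximin = 3.
Column maxima: E → 9, W → 7; minimax = 7.
3 ≠ 7, so there is no saddle point; optimal play is mixed.
Let General R play Up with probability p. Expected payoff against E: 9p + 3(1−p) = 6p + 3; against W: (-9)p + 7(1−p) = −16p + 7.
Setting these equal: 6p + 3 = −16p + 7 ⇒ 22p = 4 ⇒ p = 2/11, and the value is (6)·(2/11) + 3 = 45/11.
For General C: with q = P(E), equating Up's and Down's payoffs gives 18q − 9 = −4q + 7 ⇒ q = 8/11.

45/11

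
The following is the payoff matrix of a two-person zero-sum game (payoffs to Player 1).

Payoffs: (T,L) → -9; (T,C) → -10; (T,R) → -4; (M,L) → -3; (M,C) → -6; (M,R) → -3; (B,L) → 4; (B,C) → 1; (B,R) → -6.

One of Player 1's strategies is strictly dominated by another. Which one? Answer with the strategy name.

M gives a strictly higher payoff than T against every column: -3 > -9, -6 > -10, -3 > -4.
So T is strictly dominated and Player 1 never plays it.

T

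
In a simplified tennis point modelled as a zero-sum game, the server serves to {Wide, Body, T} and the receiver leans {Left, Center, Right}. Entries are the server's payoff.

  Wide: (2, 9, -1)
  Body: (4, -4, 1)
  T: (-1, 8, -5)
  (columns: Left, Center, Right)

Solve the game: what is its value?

1/3

Row minima: Wide → -1, Body → -4, T → -5; maximin = -1.
Column maxima: Left → 4, Center → 9, Right → 1; minimax = 1.
-1 ≠ 1, so there is no saddle point; optimal play is mixed.
T is strictly dominated by Wide, so the server never plays it.
Left is strictly dominated by Right (it gives the server strictly more in every row), so the receiver never plays it.
On the remaining 2×2 (Wide, Body vs Center, Right):
Let the server play Wide with probability p. Expected payoff against Center: 9p + (-4)(1−p) = 13p − 4; against Right: (-1)p + 1(1−p) = −2p + 1.
Setting these equal: 13p − 4 = −2p + 1 ⇒ 15p = 5 ⇒ p = 1/3, and the value is (13)·(1/3) − 4 = 1/3.
For the receiver: with q = P(Center), equating Wide's and Body's payoffs gives 10q − 1 = −5q + 1 ⇒ q = 2/15.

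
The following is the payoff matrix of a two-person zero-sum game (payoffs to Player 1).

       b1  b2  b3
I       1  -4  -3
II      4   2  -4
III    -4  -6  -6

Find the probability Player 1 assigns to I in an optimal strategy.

6/7

Row minima: I → -4, II → -4, III → -6; maximin = -4.
Column maxima: b1 → 4, b2 → 2, b3 → -3; minimax = -3.
-4 ≠ -3, so there is no saddle point; optimal play is mixed.
III is strictly dominated by I, so Player 1 never plays it.
b1 is strictly dominated by b2 (it gives Player 1 strictly more in every row), so Player 2 never plays it.
On the remaining 2×2 (I, II vs b2, b3):
Let Player 1 play I with probability p. Expected payoff against b2: (-4)p + 2(1−p) = −6p + 2; against b3: (-3)p + (-4)(1−p) = p − 4.
Setting these equal: −6p + 2 = p − 4 ⇒ −7p = -6 ⇒ p = 6/7, and the value is (-6)·(6/7) + 2 = -22/7.
For Player 2: with q = P(b2), equating I's and II's payoffs gives −q − 3 = 6q − 4 ⇒ q = 1/7.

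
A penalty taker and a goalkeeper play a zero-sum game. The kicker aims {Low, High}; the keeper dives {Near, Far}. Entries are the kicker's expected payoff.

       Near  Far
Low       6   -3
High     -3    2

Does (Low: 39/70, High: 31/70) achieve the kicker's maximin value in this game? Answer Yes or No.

No

Against Near this mix gives (39/70)·6 + (31/70)·(-3) = 141/70.
Against Far this mix gives (39/70)·(-3) + (31/70)·2 = -11/14.
The keeper will play Far, holding the kicker to -11/14. Shifting weight toward the row that does better against Far would raise this floor (the equalizing mix achieves 3/14 against both Far and Near), so the proposed strategy is not optimal.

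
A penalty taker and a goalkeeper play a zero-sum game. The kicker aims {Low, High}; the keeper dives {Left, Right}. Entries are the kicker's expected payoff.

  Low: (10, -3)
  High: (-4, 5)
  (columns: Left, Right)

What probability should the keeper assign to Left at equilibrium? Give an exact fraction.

4/11

Row minima: Low → -3, High → -4; maximin = -3.
Column maxima: Left → 10, Right → 5; minimax = 5.
-3 ≠ 5, so there is no saddle point; optimal play is mixed.
Let the kicker play Low with probability p. Expected payoff against Left: 10p + (-4)(1−p) = 14p − 4; against Right: (-3)p + 5(1−p) = −8p + 5.
Setting these equal: 14p − 4 = −8p + 5 ⇒ 22p = 9 ⇒ p = 9/22, and the value is (14)·(9/22) − 4 = 19/11.
For the keeper: with q = P(Left), equating Low's and High's payoffs gives 13q − 3 = −9q + 5 ⇒ q = 4/11.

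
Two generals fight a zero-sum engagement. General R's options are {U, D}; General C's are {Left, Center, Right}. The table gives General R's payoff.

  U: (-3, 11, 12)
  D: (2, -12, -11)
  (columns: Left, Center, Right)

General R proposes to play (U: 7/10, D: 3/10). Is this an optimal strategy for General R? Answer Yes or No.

Against Left this mix gives (7/10)·(-3) + (3/10)·2 = -3/2.
Against Center this mix gives (7/10)·11 + (3/10)·(-12) = 41/10.
Against Right this mix gives (7/10)·12 + (3/10)·(-11) = 51/10.
General C will play Left, holding General R to -3/2. Shifting weight toward the row that does better against Left would raise this floor (the equalizing mix achieves -1/2 against both Left and Center), so the proposed strategy is not optimal.

No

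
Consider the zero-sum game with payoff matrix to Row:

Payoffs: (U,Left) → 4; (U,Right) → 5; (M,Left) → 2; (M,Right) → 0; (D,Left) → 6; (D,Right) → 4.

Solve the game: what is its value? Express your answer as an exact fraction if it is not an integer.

14/3

Row minima: U → 4, M → 0, D → 4; maximin = 4.
Column maxima: Left → 6, Right → 5; minimax = 5.
4 ≠ 5, so there is no saddle point; optimal play is mixed.
M is strictly dominated by U, so Row never plays it.
On the remaining 2×2 (U, D vs Left, Right):
Let Row play U with probability p. Expected payoff against Left: 4p + 6(1−p) = −2p + 6; against Right: 5p + 4(1−p) = p + 4.
Setting these equal: −2p + 6 = p + 4 ⇒ −3p = -2 ⇒ p = 2/3, and the value is (-2)·(2/3) + 6 = 14/3.
For Column: with q = P(Left), equating U's and D's payoffs gives −q + 5 = 2q + 4 ⇒ q = 1/3.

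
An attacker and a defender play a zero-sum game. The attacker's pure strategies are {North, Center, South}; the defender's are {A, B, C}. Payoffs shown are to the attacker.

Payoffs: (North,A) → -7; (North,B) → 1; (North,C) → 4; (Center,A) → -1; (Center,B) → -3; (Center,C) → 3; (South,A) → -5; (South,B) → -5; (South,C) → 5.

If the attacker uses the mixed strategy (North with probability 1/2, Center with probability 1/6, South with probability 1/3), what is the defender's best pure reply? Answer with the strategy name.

A

If the defender plays A, the attacker's expected payoff is (1/2)·(-7) + (1/6)·(-1) + (1/3)·(-5) = -16/3.
If the defender plays B, the attacker's expected payoff is (1/2)·1 + (1/6)·(-3) + (1/3)·(-5) = -5/3.
If the defender plays C, the attacker's expected payoff is (1/2)·4 + (1/6)·3 + (1/3)·5 = 25/6.
The defender minimizes the attacker's payoff; the smallest is -16/3, so the best response is A.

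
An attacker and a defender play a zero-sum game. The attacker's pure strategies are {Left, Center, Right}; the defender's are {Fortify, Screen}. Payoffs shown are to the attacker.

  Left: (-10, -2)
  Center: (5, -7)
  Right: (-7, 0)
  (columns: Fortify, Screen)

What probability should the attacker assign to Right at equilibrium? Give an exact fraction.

12/19

Row minima: Left → -10, Center → -7, Right → -7; maximin = -7.
Column maxima: Fortify → 5, Screen → 0; minimax = 0.
-7 ≠ 0, so there is no saddle point; optimal play is mixed.
Left is strictly dominated by Right, so the attacker never plays it.
On the remaining 2×2 (Center, Right vs Fortify, Screen):
Let the attacker play Center with probability p. Expected payoff against Fortify: 5p + (-7)(1−p) = 12p − 7; against Screen: (-7)p + 0(1−p) = −7p.
Setting these equal: 12p − 7 = −7p ⇒ 19p = 7 ⇒ p = 7/19, and the value is (12)·(7/19) − 7 = -49/19.
For the defender: with q = P(Fortify), equating Center's and Right's payoffs gives 12q − 7 = −7q ⇒ q = 7/19.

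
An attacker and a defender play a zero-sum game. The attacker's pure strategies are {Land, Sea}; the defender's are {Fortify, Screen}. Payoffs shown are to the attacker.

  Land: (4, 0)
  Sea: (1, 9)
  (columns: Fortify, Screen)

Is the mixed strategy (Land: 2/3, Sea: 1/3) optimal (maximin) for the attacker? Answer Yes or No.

Against Fortify this mix gives (2/3)·4 + (1/3)·1 = 3.
Against Screen this mix gives (2/3)·0 + (1/3)·9 = 3.
All of the defender's active replies (Fortify, Screen) yield 3, and no column does worse for the attacker. The mix makes the defender indifferent and guarantees 3, so it is optimal.

Yes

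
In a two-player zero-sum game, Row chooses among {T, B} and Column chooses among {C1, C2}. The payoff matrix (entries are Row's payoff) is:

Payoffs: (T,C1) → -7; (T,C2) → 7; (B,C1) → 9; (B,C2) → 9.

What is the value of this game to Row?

9

Row minima: T → -7, B → 9; maximin = 9.
Column maxima: C1 → 9, C2 → 9; minimax = 9.
Since maximin = minimax = 9, there is a saddle point and the value is 9.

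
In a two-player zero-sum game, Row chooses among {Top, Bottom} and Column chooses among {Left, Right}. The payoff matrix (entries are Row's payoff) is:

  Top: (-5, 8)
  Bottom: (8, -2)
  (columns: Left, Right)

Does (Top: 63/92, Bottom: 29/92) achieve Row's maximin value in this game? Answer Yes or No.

Against Left this mix gives (63/92)·(-5) + (29/92)·8 = -83/92.
Against Right this mix gives (63/92)·8 + (29/92)·(-2) = 223/46.
Column will play Left, holding Row to -83/92. Shifting weight toward the row that does better against Left would raise this floor (the equalizing mix achieves 54/23 against both Left and Right), so the proposed strategy is not optimal.

No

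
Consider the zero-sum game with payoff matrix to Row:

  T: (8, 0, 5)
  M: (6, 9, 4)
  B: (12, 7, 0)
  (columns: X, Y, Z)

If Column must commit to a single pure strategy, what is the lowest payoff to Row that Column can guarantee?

Column maxima: X → 12, Y → 9, Z → 5.
The smallest of these is 5.

5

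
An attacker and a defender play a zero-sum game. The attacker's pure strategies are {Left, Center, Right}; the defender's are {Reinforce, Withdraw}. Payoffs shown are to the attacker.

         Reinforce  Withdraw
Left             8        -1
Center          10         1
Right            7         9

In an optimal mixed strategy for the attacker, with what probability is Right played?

Row minima: Left → -1, Center → 1, Right → 7; maximin = 7.
Column maxima: Reinforce → 10, Withdraw → 9; minimax = 9.
7 ≠ 9, so there is no saddle point; optimal play is mixed.
Left is strictly dominated by Center, so the attacker never plays it.
On the remaining 2×2 (Center, Right vs Reinforce, Withdraw):
Let the attacker play Center with probability p. Expected payoff against Reinforce: 10p + 7(1−p) = 3p + 7; against Withdraw: 1p + 9(1−p) = −8p + 9.
Setting these equal: 3p + 7 = −8p + 9 ⇒ 11p = 2 ⇒ p = 2/11, and the value is (3)·(2/11) + 7 = 83/11.
For the defender: with q = P(Reinforce), equating Center's and Right's payoffs gives 9q + 1 = −2q + 9 ⇒ q = 8/11.

9/11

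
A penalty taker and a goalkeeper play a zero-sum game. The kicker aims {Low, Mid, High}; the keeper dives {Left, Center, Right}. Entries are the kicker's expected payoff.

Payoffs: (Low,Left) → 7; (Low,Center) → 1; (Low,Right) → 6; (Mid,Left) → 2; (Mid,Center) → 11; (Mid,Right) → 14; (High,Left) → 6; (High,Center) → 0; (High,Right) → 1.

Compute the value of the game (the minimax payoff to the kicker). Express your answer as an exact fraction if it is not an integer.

5

Row minima: Low → 1, Mid → 2, High → 0; maximin = 2.
Column maxima: Left → 7, Center → 11, Right → 14; minimax = 7.
2 ≠ 7, so there is no saddle point; optimal play is mixed.
High is strictly dominated by Low, so the kicker never plays it.
Right is strictly dominated by Center (it gives the kicker strictly more in every row), so the keeper never plays it.
On the remaining 2×2 (Low, Mid vs Left, Center):
Let the kicker play Low with probability p. Expected payoff against Left: 7p + 2(1−p) = 5p + 2; against Center: 1p + 11(1−p) = −10p + 11.
Setting these equal: 5p + 2 = −10p + 11 ⇒ 15p = 9 ⇒ p = 3/5, and the value is (5)·(3/5) + 2 = 5.
For the keeper: with q = P(Left), equating Low's and Mid's payoffs gives 6q + 1 = −9q + 11 ⇒ q = 2/3.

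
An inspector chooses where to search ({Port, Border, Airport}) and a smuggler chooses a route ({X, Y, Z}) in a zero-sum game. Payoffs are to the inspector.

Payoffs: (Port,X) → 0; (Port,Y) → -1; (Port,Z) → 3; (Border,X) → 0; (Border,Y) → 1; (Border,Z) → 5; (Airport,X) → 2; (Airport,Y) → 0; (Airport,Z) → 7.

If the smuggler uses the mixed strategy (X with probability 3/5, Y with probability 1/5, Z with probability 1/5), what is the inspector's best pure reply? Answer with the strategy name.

Airport

Expected payoff of Port: (3/5)·0 + (1/5)·(-1) + (1/5)·3 = 2/5.
Expected payoff of Border: (3/5)·0 + (1/5)·1 + (1/5)·5 = 6/5.
Expected payoff of Airport: (3/5)·2 + (1/5)·0 + (1/5)·7 = 13/5.
The largest is 13/5, so the inspector's best response is Airport.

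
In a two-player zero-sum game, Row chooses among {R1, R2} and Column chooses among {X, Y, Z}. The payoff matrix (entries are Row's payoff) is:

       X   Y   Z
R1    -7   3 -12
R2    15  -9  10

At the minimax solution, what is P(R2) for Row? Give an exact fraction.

Row minima: R1 → -12, R2 → -9; maximin = -9.
Column maxima: X → 15, Y → 3, Z → 10; minimax = 3.
-9 ≠ 3, so there is no saddle point; optimal play is mixed.
X is strictly dominated by Z (it gives Row strictly more in every row), so Column never plays it.
On the remaining 2×2 (R1, R2 vs Y, Z):
Let Row play R1 with probability p. Expected payoff against Y: 3p + (-9)(1−p) = 12p − 9; against Z: (-12)p + 10(1−p) = −22p + 10.
Setting these equal: 12p − 9 = −22p + 10 ⇒ 34p = 19 ⇒ p = 19/34, and the value is (12)·(19/34) − 9 = -39/17.
For Column: with q = P(Y), equating R1's and R2's payoffs gives 15q − 12 = −19q + 10 ⇒ q = 11/17.

15/34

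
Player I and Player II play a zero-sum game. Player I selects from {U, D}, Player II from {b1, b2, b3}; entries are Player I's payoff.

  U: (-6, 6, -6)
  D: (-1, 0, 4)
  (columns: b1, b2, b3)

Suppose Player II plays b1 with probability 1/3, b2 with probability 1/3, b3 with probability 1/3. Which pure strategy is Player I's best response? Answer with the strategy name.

D

Expected payoff of U: (1/3)·(-6) + (1/3)·6 + (1/3)·(-6) = -2.
Expected payoff of D: (1/3)·(-1) + (1/3)·0 + (1/3)·4 = 1.
The largest is 1, so Player I's best response is D.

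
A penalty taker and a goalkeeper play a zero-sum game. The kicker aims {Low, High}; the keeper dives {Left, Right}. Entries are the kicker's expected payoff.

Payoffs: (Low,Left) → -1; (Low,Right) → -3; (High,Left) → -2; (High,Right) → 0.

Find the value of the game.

-3/2

Row minima: Low → -3, High → -2; maximin = -2.
Column maxima: Left → -1, Right → 0; minimax = -1.
-2 ≠ -1, so there is no saddle point; optimal play is mixed.
Let the kicker play Low with probability p. Expected payoff against Left: (-1)p + (-2)(1−p) = p − 2; against Right: (-3)p + 0(1−p) = −3p.
Setting these equal: p − 2 = −3p ⇒ 4p = 2 ⇒ p = 1/2, and the value is (1)·(1/2) − 2 = -3/2.
For the keeper: with q = P(Left), equating Low's and High's payoffs gives 2q − 3 = −2q ⇒ q = 3/4.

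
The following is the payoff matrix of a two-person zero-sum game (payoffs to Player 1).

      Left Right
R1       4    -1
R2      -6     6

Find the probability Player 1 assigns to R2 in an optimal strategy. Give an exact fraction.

5/17

Row minima: R1 → -1, R2 → -6; maximin = -1.
Column maxima: Left → 4, Right → 6; minimax = 4.
-1 ≠ 4, so there is no saddle point; optimal play is mixed.
Let Player 1 play R1 with probability p. Expected payoff against Left: 4p + (-6)(1−p) = 10p − 6; against Right: (-1)p + 6(1−p) = −7p + 6.
Setting these equal: 10p − 6 = −7p + 6 ⇒ 17p = 12 ⇒ p = 12/17, and the value is (10)·(12/17) − 6 = 18/17.
For Player 2: with q = P(Left), equating R1's and R2's payoffs gives 5q − 1 = −12q + 6 ⇒ q = 7/17.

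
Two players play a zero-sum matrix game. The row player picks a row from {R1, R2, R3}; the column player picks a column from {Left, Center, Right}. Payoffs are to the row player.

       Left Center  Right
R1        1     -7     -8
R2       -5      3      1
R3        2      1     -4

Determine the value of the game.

Row minima: R1 → -8, R2 → -5, R3 → -4; maximin = -4.
Column maxima: Left → 2, Center → 3, Right → 1; minimax = 1.
-4 ≠ 1, so there is no saddle point; optimal play is mixed.
R1 is strictly dominated by R3, so the row player never plays it.
Center is strictly dominated by Right (it gives the row player strictly more in every row), so the column player never plays it.
On the remaining 2×2 (R2, R3 vs Left, Right):
Let the row player play R2 with probability p. Expected payoff against Left: (-5)p + 2(1−p) = −7p + 2; against Right: 1p + (-4)(1−p) = 5p − 4.
Setting these equal: −7p + 2 = 5p − 4 ⇒ −12p = -6 ⇒ p = 1/2, and the value is (-7)·(1/2) + 2 = -3/2.
For the column player: with q = P(Left), equating R2's and R3's payoffs gives −6q + 1 = 6q − 4 ⇒ q = 5/12.

-3/2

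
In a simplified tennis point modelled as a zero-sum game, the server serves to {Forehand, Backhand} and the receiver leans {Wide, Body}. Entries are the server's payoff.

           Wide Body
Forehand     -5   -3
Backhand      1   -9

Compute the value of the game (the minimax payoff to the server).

Row minima: Forehand → -5, Backhand → -9; maximin = -5.
Column maxima: Wide → 1, Body → -3; minimax = -3.
-5 ≠ -3, so there is no saddle point; optimal play is mixed.
Let the server play Forehand with probability p. Expected payoff against Wide: (-5)p + 1(1−p) = −6p + 1; against Body: (-3)p + (-9)(1−p) = 6p − 9.
Setting these equal: −6p + 1 = 6p − 9 ⇒ −12p = -10 ⇒ p = 5/6, and the value is (-6)·(5/6) + 1 = -4.
For the receiver: with q = P(Wide), equating Forehand's and Backhand's payoffs gives −2q − 3 = 10q − 9 ⇒ q = 1/2.

-4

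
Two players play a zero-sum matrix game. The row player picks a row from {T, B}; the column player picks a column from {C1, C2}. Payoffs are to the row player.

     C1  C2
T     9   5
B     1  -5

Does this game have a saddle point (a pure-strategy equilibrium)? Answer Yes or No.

Yes

Row minima: T → 5, B → -5; maximin = 5.
Column maxima: C1 → 9, C2 → 5; minimax = 5.
maximin = minimax = 5, so a saddle point exists.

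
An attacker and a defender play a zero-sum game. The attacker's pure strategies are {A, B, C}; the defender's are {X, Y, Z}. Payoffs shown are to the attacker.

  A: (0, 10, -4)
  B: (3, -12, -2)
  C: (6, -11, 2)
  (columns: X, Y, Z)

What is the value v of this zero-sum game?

Row minima: A → -4, B → -12, C → -11; maximin = -4.
Column maxima: X → 6, Y → 10, Z → 2; minimax = 2.
-4 ≠ 2, so there is no saddle point; optimal play is mixed.
B is strictly dominated by C, so the attacker never plays it.
X is strictly dominated by Z (it gives the attacker strictly more in every row), so the defender never plays it.
On the remaining 2×2 (A, C vs Y, Z):
Let the attacker play A with probability p. Expected payoff against Y: 10p + (-11)(1−p) = 21p − 11; against Z: (-4)p + 2(1−p) = −6p + 2.
Setting these equal: 21p − 11 = −6p + 2 ⇒ 27p = 13 ⇒ p = 13/27, and the value is (21)·(13/27) − 11 = -8/9.
For the defender: with q = P(Y), equating A's and C's payoffs gives 14q − 4 = −13q + 2 ⇒ q = 2/9.

-8/9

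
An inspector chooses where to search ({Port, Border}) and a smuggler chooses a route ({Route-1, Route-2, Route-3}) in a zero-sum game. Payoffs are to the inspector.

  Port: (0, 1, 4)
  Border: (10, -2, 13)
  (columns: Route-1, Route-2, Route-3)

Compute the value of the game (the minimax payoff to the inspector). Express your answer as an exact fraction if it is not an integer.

10/13

Row minima: Port → 0, Border → -2; maximin = 0.
Column maxima: Route-1 → 10, Route-2 → 1, Route-3 → 13; minimax = 1.
0 ≠ 1, so there is no saddle point; optimal play is mixed.
Route-3 is strictly dominated by Route-1 (it gives the inspector strictly more in every row), so the smuggler never plays it.
On the remaining 2×2 (Port, Border vs Route-1, Route-2):
Let the inspector play Port with probability p. Expected payoff against Route-1: 0p + 10(1−p) = −10p + 10; against Route-2: 1p + (-2)(1−p) = 3p − 2.
Setting these equal: −10p + 10 = 3p − 2 ⇒ −13p = -12 ⇒ p = 12/13, and the value is (-10)·(12/13) + 10 = 10/13.
For the smuggler: with q = P(Route-1), equating Port's and Border's payoffs gives −q + 1 = 12q − 2 ⇒ q = 3/13.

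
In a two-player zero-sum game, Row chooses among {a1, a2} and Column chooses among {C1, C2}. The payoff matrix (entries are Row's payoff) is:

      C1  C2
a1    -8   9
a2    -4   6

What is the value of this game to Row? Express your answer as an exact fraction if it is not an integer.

-4

Row minima: a1 → -8, a2 → -4; maximin = -4.
Column maxima: C1 → -4, C2 → 9; minimax = -4.
Since maximin = minimax = -4, there is a saddle point and the value is -4.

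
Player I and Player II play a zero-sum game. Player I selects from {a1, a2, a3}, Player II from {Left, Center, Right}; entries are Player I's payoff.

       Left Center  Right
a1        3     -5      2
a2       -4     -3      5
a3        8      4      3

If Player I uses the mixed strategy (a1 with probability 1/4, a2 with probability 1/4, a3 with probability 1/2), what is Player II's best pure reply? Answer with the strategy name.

Center

If Player II plays Left, Player I's expected payoff is (1/4)·3 + (1/4)·(-4) + (1/2)·8 = 15/4.
If Player II plays Center, Player I's expected payoff is (1/4)·(-5) + (1/4)·(-3) + (1/2)·4 = 0.
If Player II plays Right, Player I's expected payoff is (1/4)·2 + (1/4)·5 + (1/2)·3 = 13/4.
Player II minimizes Player I's payoff; the smallest is 0, so the best response is Center.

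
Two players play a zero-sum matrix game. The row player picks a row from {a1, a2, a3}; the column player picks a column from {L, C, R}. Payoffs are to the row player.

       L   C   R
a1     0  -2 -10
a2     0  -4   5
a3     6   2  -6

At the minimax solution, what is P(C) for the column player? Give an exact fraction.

11/17

Row minima: a1 → -10, a2 → -4, a3 → -6; maximin = -4.
Column maxima: L → 6, C → 2, R → 5; minimax = 2.
-4 ≠ 2, so there is no saddle point; optimal play is mixed.
a1 is strictly dominated by a3, so the row player never plays it.
L is strictly dominated by C (it gives the row player strictly more in every row), so the column player never plays it.
On the remaining 2×2 (a2, a3 vs C, R):
Let the row player play a2 with probability p. Expected payoff against C: (-4)p + 2(1−p) = −6p + 2; against R: 5p + (-6)(1−p) = 11p − 6.
Setting these equal: −6p + 2 = 11p − 6 ⇒ −17p = -8 ⇒ p = 8/17, and the value is (-6)·(8/17) + 2 = -14/17.
For the column player: with q = P(C), equating a2's and a3's payoffs gives −9q + 5 = 8q − 6 ⇒ q = 11/17.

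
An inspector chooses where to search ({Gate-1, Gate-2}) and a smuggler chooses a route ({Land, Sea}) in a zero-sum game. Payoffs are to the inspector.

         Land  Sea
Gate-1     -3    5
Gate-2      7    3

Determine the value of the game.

Row minima: Gate-1 → -3, Gate-2 → 3; maximin = 3.
Column maxima: Land → 7, Sea → 5; minimax = 5.
3 ≠ 5, so there is no saddle point; optimal play is mixed.
Let the inspector play Gate-1 with probability p. Expected payoff against Land: (-3)p + 7(1−p) = −10p + 7; against Sea: 5p + 3(1−p) = 2p + 3.
Setting these equal: −10p + 7 = 2p + 3 ⇒ −12p = -4 ⇒ p = 1/3, and the value is (-10)·(1/3) + 7 = 11/3.
For the smuggler: with q = P(Land), equating Gate-1's and Gate-2's payoffs gives −8q + 5 = 4q + 3 ⇒ q = 1/6.

11/3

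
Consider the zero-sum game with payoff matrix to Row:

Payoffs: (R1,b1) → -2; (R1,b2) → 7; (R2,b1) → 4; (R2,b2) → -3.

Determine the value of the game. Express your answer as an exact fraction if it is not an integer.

Row minima: R1 → -2, R2 → -3; maximin = -2.
Column maxima: b1 → 4, b2 → 7; minimax = 4.
-2 ≠ 4, so there is no saddle point; optimal play is mixed.
Let Row play R1 with probability p. Expected payoff against b1: (-2)p + 4(1−p) = −6p + 4; against b2: 7p + (-3)(1−p) = 10p − 3.
Setting these equal: −6p + 4 = 10p − 3 ⇒ −16p = -7 ⇒ p = 7/16, and the value is (-6)·(7/16) + 4 = 11/8.
For Column: with q = P(b1), equating R1's and R2's payoffs gives −9q + 7 = 7q − 3 ⇒ q = 5/8.

11/8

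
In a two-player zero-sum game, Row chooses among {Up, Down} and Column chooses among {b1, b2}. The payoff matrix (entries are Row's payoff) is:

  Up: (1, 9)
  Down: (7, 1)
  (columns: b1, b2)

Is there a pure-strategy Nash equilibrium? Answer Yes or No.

No

Row minima: Up → 1, Down → 1; maximin = 1.
Column maxima: b1 → 7, b2 → 9; minimax = 7.
1 ≠ 7, so no pure-strategy equilibrium exists.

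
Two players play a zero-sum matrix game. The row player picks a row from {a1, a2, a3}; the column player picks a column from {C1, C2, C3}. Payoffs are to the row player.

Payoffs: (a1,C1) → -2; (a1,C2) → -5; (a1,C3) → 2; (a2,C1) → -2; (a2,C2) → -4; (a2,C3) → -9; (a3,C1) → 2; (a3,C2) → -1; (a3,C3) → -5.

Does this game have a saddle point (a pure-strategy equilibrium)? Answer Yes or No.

No

Row minima: a1 → -5, a2 → -9, a3 → -5; maximin = -5.
Column maxima: C1 → 2, C2 → -1, C3 → 2; minimax = -1.
-5 ≠ -1, so no pure-strategy equilibrium exists.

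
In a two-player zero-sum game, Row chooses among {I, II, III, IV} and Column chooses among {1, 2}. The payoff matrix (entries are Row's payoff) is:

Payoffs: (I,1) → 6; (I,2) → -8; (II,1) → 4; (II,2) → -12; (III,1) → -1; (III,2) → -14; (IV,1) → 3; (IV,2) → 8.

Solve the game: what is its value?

72/19

Row minima: I → -8, II → -12, III → -14, IV → 3; maximin = 3.
Column maxima: 1 → 6, 2 → 8; minimax = 6.
3 ≠ 6, so there is no saddle point; optimal play is mixed.
II is strictly dominated by I, so Row never plays it.
III is strictly dominated by I, so Row never plays it.
On the remaining 2×2 (I, IV vs 1, 2):
Let Row play I with probability p. Expected payoff against 1: 6p + 3(1−p) = 3p + 3; against 2: (-8)p + 8(1−p) = −16p + 8.
Setting these equal: 3p + 3 = −16p + 8 ⇒ 19p = 5 ⇒ p = 5/19, and the value is (3)·(5/19) + 3 = 72/19.
For Column: with q = P(1), equating I's and IV's payoffs gives 14q − 8 = −5q + 8 ⇒ q = 16/19.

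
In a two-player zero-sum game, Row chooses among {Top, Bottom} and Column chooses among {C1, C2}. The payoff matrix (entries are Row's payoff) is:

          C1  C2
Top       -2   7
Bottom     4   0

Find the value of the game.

28/13

Row minima: Top → -2, Bottom → 0; maximin = 0.
Column maxima: C1 → 4, C2 → 7; minimax = 4.
0 ≠ 4, so there is no saddle point; optimal play is mixed.
Let Row play Top with probability p. Expected payoff against C1: (-2)p + 4(1−p) = −6p + 4; against C2: 7p + 0(1−p) = 7p.
Setting these equal: −6p + 4 = 7p ⇒ −13p = -4 ⇒ p = 4/13, and the value is (-6)·(4/13) + 4 = 28/13.
For Column: with q = P(C1), equating Top's and Bottom's payoffs gives −9q + 7 = 4q ⇒ q = 7/13.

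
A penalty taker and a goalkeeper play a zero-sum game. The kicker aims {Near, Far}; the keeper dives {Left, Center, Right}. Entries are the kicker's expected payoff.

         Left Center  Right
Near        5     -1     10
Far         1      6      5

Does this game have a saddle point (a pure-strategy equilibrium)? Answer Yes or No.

Row minima: Near → -1, Far → 1; maximin = 1.
Column maxima: Left → 5, Center → 6, Right → 10; minimax = 5.
1 ≠ 5, so no pure-strategy equilibrium exists.

No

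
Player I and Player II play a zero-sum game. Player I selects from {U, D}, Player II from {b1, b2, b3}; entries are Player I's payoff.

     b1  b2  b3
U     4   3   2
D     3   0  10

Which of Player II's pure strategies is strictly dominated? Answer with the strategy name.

b1

b2 holds Player I's payoff strictly below b1 in every row: 3 < 4, 0 < 3.
So b1 is strictly dominated for Player II.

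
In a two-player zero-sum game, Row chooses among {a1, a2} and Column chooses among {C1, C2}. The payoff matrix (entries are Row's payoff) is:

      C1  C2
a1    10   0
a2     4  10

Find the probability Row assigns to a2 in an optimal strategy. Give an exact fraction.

Row minima: a1 → 0, a2 → 4; maximin = 4.
Column maxima: C1 → 10, C2 → 10; minimax = 10.
4 ≠ 10, so there is no saddle point; optimal play is mixed.
Let Row play a1 with probability p. Expected payoff against C1: 10p + 4(1−p) = 6p + 4; against C2: 0p + 10(1−p) = −10p + 10.
Setting these equal: 6p + 4 = −10p + 10 ⇒ 16p = 6 ⇒ p = 3/8, and the value is (6)·(3/8) + 4 = 25/4.
For Column: with q = P(C1), equating a1's and a2's payoffs gives 10q = −6q + 10 ⇒ q = 5/8.

5/8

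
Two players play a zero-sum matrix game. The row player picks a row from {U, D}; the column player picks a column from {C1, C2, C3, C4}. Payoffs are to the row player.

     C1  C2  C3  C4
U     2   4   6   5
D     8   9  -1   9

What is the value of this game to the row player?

50/13

Row minima: U → 2, D → -1; maximin = 2.
Column maxima: C1 → 8, C2 → 9, C3 → 6, C4 → 9; minimax = 6.
2 ≠ 6, so there is no saddle point; optimal play is mixed.
C2 is strictly dominated by C1 (it gives the row player strictly more in every row), so the column player never plays it.
C4 is strictly dominated by C1 (it gives the row player strictly more in every row), so the column player never plays it.
On the remaining 2×2 (U, D vs C1, C3):
Let the row player play U with probability p. Expected payoff against C1: 2p + 8(1−p) = −6p + 8; against C3: 6p + (-1)(1−p) = 7p − 1.
Setting these equal: −6p + 8 = 7p − 1 ⇒ −13p = -9 ⇒ p = 9/13, and the value is (-6)·(9/13) + 8 = 50/13.
For the column player: with q = P(C1), equating U's and D's payoffs gives −4q + 6 = 9q − 1 ⇒ q = 7/13.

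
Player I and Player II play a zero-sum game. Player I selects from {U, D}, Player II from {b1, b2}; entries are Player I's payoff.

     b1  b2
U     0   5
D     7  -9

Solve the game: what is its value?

Row minima: U → 0, D → -9; maximin = 0.
Column maxima: b1 → 7, b2 → 5; minimax = 5.
0 ≠ 5, so there is no saddle point; optimal play is mixed.
Let Player I play U with probability p. Expected payoff against b1: 0p + 7(1−p) = −7p + 7; against b2: 5p + (-9)(1−p) = 14p − 9.
Setting these equal: −7p + 7 = 14p − 9 ⇒ −21p = -16 ⇒ p = 16/21, and the value is (-7)·(16/21) + 7 = 5/3.
For Player II: with q = P(b1), equating U's and D's payoffs gives −5q + 5 = 16q − 9 ⇒ q = 2/3.

5/3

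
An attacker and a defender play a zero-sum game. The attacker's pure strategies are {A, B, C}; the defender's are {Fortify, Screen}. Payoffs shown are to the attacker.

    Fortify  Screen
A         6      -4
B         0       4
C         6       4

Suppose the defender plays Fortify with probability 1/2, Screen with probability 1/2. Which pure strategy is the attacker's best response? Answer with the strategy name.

Expected payoff of A: (1/2)·6 + (1/2)·(-4) = 1.
Expected payoff of B: (1/2)·0 + (1/2)·4 = 2.
Expected payoff of C: (1/2)·6 + (1/2)·4 = 5.
The largest is 5, so the attacker's best response is C.

C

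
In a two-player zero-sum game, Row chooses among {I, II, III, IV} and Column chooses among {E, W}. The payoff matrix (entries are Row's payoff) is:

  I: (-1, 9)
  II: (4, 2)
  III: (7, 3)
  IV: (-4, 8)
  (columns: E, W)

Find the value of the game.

Row minima: I → -1, II → 2, III → 3, IV → -4; maximin = 3.
Column maxima: E → 7, W → 9; minimax = 7.
3 ≠ 7, so there is no saddle point; optimal play is mixed.
II is strictly dominated by III, so Row never plays it.
IV is strictly dominated by I, so Row never plays it.
On the remaining 2×2 (I, III vs E, W):
Let Row play I with probability p. Expected payoff against E: (-1)p + 7(1−p) = −8p + 7; against W: 9p + 3(1−p) = 6p + 3.
Setting these equal: −8p + 7 = 6p + 3 ⇒ −14p = -4 ⇒ p = 2/7, and the value is (-8)·(2/7) + 7 = 33/7.
For Column: with q = P(E), equating I's and III's payoffs gives −10q + 9 = 4q + 3 ⇒ q = 3/7.

33/7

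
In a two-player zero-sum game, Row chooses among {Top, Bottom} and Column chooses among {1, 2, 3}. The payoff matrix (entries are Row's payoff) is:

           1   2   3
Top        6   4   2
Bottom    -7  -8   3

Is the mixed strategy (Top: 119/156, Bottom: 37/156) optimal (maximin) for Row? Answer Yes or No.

No

Against 1 this mix gives (119/156)·6 + (37/156)·(-7) = 35/12.
Against 2 this mix gives (119/156)·4 + (37/156)·(-8) = 15/13.
Against 3 this mix gives (119/156)·2 + (37/156)·3 = 349/156.
Column will play 2, holding Row to 15/13. Shifting weight toward the row that does better against 2 would raise this floor (the equalizing mix achieves 28/13 against both 2 and 3), so the proposed strategy is not optimal.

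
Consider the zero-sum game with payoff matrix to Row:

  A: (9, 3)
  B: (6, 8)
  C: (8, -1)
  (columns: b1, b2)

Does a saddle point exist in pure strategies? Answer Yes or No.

No

Row minima: A → 3, B → 6, C → -1; maximin = 6.
Column maxima: b1 → 9, b2 → 8; minimax = 8.
6 ≠ 8, so no pure-strategy equilibrium exists.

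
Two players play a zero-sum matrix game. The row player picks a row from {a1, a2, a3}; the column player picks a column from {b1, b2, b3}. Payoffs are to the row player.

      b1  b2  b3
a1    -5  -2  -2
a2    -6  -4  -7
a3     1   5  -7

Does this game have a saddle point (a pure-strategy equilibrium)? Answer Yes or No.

No

Row minima: a1 → -5, a2 → -7, a3 → -7; maximin = -5.
Column maxima: b1 → 1, b2 → 5, b3 → -2; minimax = -2.
-5 ≠ -2, so no pure-strategy equilibrium exists.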